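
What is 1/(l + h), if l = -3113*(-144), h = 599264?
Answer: 1/1047536 ≈ 9.5462e-7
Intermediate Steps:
l = 448272
1/(l + h) = 1/(448272 + 599264) = 1/1047536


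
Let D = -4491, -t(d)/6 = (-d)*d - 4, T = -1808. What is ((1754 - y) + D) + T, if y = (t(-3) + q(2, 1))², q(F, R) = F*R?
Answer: -10945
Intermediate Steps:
t(d) = 24 + 6*d² (t(d) = -6*((-d)*d - 4) = -6*(-d² - 4) = -6*(-4 - d²) = 24 + 6*d²)
y = 6400 (y = ((24 + 6*(-3)²) + 2*1)² = ((24 + 6*9) + 2)² = ((24 + 54) + 2)² = (78 + 2)² = 80² = 6400)
((1754 - y) + D) + T = ((1754 - 1*6400) - 4491) - 1808 = ((1754 - 6400) - 4491) - 1808 = (-4646 - 4491) - 1808 = -9137 - 1808 = -10945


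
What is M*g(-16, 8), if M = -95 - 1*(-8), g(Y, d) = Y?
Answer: 1392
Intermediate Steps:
M = -87 (M = -95 + 8 = -87)
M*g(-16, 8) = -87*(-16) = 1392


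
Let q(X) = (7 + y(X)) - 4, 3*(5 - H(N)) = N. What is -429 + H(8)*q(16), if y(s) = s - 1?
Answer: -387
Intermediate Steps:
y(s) = -1 + s
H(N) = 5 - N/3
q(X) = 2 + X (q(X) = (7 + (-1 + X)) - 4 = (6 + X) - 4 = 2 + X)
-429 + H(8)*q(16) = -429 + (5 - 1/3*8)*(2 + 16) = -429 + (5 - 8/3)*18 = -429 + (7/3)*18 = -429 + 42 = -387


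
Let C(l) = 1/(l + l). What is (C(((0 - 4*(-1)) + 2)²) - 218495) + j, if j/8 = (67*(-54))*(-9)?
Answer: 3024073/72 ≈ 42001.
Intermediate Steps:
C(l) = 1/(2*l)
j = 260496 (j = 8*((67*(-54))*(-9)) = 8*(-3618*(-9)) = 8*32562 = 260496)
(C(((0 - 4*(-1)) + 2)²) - 218495) + j = (1/(2*(((0 - 4*(-1)) + 2)²)) - 218495) + 260496 = (1/(2*(((0 + 4) + 2)²)) - 218495) + 260496 = (1/(2*((4 + 2)²)) - 218495) + 260496 = (1/(2*(6²)) - 218495) + 260496 = ((½)/36 - 218495) + 260496 = ((½)*(1/36) - 218495) + 260496 = (1/72 - 218495) + 260496 = -15731639/72 + 260496 = 3024073/72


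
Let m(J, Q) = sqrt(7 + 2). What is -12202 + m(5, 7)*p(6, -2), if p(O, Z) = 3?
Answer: -12193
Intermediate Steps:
m(J, Q) = 3 (m(J, Q) = sqrt(9) = 3)
-12202 + m(5, 7)*p(6, -2) = -12202 + 3*3 = -12202 + 9 = -12193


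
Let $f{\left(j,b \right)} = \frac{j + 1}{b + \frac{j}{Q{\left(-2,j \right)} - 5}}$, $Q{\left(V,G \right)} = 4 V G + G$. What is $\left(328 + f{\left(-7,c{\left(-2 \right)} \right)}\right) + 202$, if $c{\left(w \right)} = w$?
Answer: $\frac{50614}{95} \approx 532.78$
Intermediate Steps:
$Q{\left(V,G \right)} = G + 4 G V$ ($Q{\left(V,G \right)} = 4 G V + G = G + 4 G V$)
$f{\left(j,b \right)} = \frac{1 + j}{b + \frac{j}{-5 - 7 j}}$ ($f{\left(j,b \right)} = \frac{j + 1}{b + \frac{j}{j \left(1 + 4 \left(-2\right)\right) - 5}} = \frac{1 + j}{b + \frac{j}{j \left(1 - 8\right) - 5}} = \frac{1 + j}{b + \frac{j}{j \left(-7\right) - 5}} = \frac{1 + j}{b + \frac{j}{- 7 j - 5}} = \frac{1 + j}{b + \frac{j}{-5 - 7 j}}$)
$\left(328 + f{\left(-7,c{\left(-2 \right)} \right)}\right) + 202 = \left(328 + \frac{5 + 7 \left(-7\right)^{2} + 12 \left(-7\right)}{\left(-1\right) \left(-7\right) + 5 \left(-2\right) + 7 \left(-2\right) \left(-7\right)}\right) + 202 = \left(328 + \frac{5 + 7 \cdot 49 - 84}{7 - 10 + 98}\right) + 202 = \left(328 + \frac{5 + 343 - 84}{95}\right) + 202 = \left(328 + \frac{1}{95} \cdot 264\right) + 202 = \left(328 + \frac{264}{95}\right) + 202 = \frac{31424}{95} + 202 = \frac{50614}{95}$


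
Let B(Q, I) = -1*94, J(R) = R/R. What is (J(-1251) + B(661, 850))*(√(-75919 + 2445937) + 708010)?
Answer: -65844930 - 93*√2370018 ≈ -6.5988e+7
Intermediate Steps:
J(R) = 1
B(Q, I) = -94
(J(-1251) + B(661, 850))*(√(-75919 + 2445937) + 708010) = (1 - 94)*(√(-75919 + 2445937) + 708010) = -93*(√2370018 + 708010) = -93*(708010 + √2370018) = -65844930 - 93*√2370018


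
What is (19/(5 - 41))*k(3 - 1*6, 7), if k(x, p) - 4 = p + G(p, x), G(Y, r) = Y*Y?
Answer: -95/3 ≈ -31.667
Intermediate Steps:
G(Y, r) = Y²
k(x, p) = 4 + p + p² (k(x, p) = 4 + (p + p²) = 4 + p + p²)
(19/(5 - 41))*k(3 - 1*6, 7) = (19/(5 - 41))*(4 + 7 + 7²) = (19/(-36))*(4 + 7 + 49) = (19*(-1/36))*60 = -19/36*60 = -95/3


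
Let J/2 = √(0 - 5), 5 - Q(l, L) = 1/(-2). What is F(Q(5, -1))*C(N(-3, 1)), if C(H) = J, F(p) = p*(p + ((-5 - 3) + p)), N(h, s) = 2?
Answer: 33*I*√5 ≈ 73.79*I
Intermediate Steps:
Q(l, L) = 11/2 (Q(l, L) = 5 - 1/(-2) = 5 - 1*(-½) = 5 + ½ = 11/2)
J = 2*I*√5 (J = 2*√(0 - 5) = 2*√(-5) = 2*(I*√5) = 2*I*√5 ≈ 4.4721*I)
F(p) = p*(-8 + 2*p) (F(p) = p*(p + (-8 + p)) = p*(-8 + 2*p))
C(H) = 2*I*√5
F(Q(5, -1))*C(N(-3, 1)) = (2*(11/2)*(-4 + 11/2))*(2*I*√5) = (2*(11/2)*(3/2))*(2*I*√5) = 33*(2*I*√5)/2 = 33*I*√5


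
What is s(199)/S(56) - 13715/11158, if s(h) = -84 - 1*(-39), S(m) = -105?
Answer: -8933/11158 ≈ -0.80059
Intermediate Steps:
s(h) = -45 (s(h) = -84 + 39 = -45)
s(199)/S(56) - 13715/11158 = -45/(-105) - 13715/11158 = -45*(-1/105) - 13715*1/11158 = 3/7 - 13715/11158 = -8933/11158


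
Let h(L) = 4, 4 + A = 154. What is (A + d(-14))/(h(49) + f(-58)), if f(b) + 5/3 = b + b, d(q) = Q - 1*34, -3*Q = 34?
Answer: -314/341 ≈ -0.92082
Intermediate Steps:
A = 150 (A = -4 + 154 = 150)
Q = -34/3 (Q = -1/3*34 = -34/3 ≈ -11.333)
d(q) = -136/3 (d(q) = -34/3 - 1*34 = -34/3 - 34 = -136/3)
f(b) = -5/3 + 2*b (f(b) = -5/3 + (b + b) = -5/3 + 2*b)
(A + d(-14))/(h(49) + f(-58)) = (150 - 136/3)/(4 + (-5/3 + 2*(-58))) = 314/(3*(4 + (-5/3 - 116))) = 314/(3*(4 - 353/3)) = 314/(3*(-341/3)) = (314/3)*(-3/341) = -314/341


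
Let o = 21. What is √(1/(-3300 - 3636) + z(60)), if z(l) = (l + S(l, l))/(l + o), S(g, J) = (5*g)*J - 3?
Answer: √83495514/612 ≈ 14.931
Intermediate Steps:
S(g, J) = -3 + 5*J*g (S(g, J) = 5*J*g - 3 = -3 + 5*J*g)
z(l) = (-3 + l + 5*l²)/(21 + l) (z(l) = (l + (-3 + 5*l*l))/(l + 21) = (l + (-3 + 5*l²))/(21 + l) = (-3 + l + 5*l²)/(21 + l))
√(1/(-3300 - 3636) + z(60)) = √(1/(-3300 - 3636) + (-3 + 60 + 5*60²)/(21 + 60)) = √(1/(-6936) + (-3 + 60 + 5*3600)/81) = √(-1/6936 + (-3 + 60 + 18000)/81) = √(-1/6936 + (1/81)*18057) = √(-1/6936 + 6019/27) = √(13915919/62424) = √83495514/612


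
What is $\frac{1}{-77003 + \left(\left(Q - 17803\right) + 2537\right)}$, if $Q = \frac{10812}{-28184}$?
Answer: $- \frac{7046}{650130077} \approx -1.0838 \cdot 10^{-5}$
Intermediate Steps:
$Q = - \frac{2703}{7046}$ ($Q = 10812 \left(- \frac{1}{28184}\right) = - \frac{2703}{7046} \approx -0.38362$)
$\frac{1}{-77003 + \left(\left(Q - 17803\right) + 2537\right)} = \frac{1}{-77003 + \left(\left(- \frac{2703}{7046} - 17803\right) + 2537\right)} = \frac{1}{-77003 + \left(- \frac{125442641}{7046} + 2537\right)} = \frac{1}{-77003 - \frac{107566939}{7046}} = \frac{1}{- \frac{650130077}{7046}} = - \frac{7046}{650130077}$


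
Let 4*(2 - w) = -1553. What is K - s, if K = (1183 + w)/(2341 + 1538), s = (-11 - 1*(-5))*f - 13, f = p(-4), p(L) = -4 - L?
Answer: 208001/15516 ≈ 13.406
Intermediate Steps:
w = 1561/4 (w = 2 - ¼*(-1553) = 2 + 1553/4 = 1561/4 ≈ 390.25)
f = 0 (f = -4 - 1*(-4) = -4 + 4 = 0)
s = -13 (s = (-11 - 1*(-5))*0 - 13 = (-11 + 5)*0 - 13 = -6*0 - 13 = 0 - 13 = -13)
K = 6293/15516 (K = (1183 + 1561/4)/(2341 + 1538) = (6293/4)/3879 = (6293/4)*(1/3879) = 6293/15516 ≈ 0.40558)
K - s = 6293/15516 - 1*(-13) = 6293/15516 + 13 = 208001/15516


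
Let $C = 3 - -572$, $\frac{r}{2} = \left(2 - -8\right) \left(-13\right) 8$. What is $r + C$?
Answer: $-1505$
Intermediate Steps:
$r = -2080$ ($r = 2 \left(2 - -8\right) \left(-13\right) 8 = 2 \left(2 + 8\right) \left(-13\right) 8 = 2 \cdot 10 \left(-13\right) 8 = 2 \left(\left(-130\right) 8\right) = 2 \left(-1040\right) = -2080$)
$C = 575$ ($C = 3 + 572 = 575$)
$r + C = -2080 + 575 = -1505$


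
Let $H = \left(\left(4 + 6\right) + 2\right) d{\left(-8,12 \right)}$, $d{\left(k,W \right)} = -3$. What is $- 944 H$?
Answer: $33984$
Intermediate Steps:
$H = -36$ ($H = \left(\left(4 + 6\right) + 2\right) \left(-3\right) = \left(10 + 2\right) \left(-3\right) = 12 \left(-3\right) = -36$)
$- 944 H = \left(-944\right) \left(-36\right) = 33984$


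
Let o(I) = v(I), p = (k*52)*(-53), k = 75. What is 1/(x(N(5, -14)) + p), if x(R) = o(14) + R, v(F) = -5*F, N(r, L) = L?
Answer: -1/206784 ≈ -4.8360e-6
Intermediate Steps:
p = -206700 (p = (75*52)*(-53) = 3900*(-53) = -206700)
o(I) = -5*I
x(R) = -70 + R (x(R) = -5*14 + R = -70 + R)
1/(x(N(5, -14)) + p) = 1/((-70 - 14) - 206700) = 1/(-84 - 206700) = 1/(-206784) = -1/206784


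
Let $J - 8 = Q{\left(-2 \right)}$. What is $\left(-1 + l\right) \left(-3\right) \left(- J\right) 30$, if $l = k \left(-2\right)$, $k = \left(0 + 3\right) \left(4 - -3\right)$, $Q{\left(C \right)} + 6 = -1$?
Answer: $-3870$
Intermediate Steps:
$Q{\left(C \right)} = -7$ ($Q{\left(C \right)} = -6 - 1 = -7$)
$k = 21$ ($k = 3 \left(4 + 3\right) = 3 \cdot 7 = 21$)
$l = -42$ ($l = 21 \left(-2\right) = -42$)
$J = 1$ ($J = 8 - 7 = 1$)
$\left(-1 + l\right) \left(-3\right) \left(- J\right) 30 = \left(-1 - 42\right) \left(-3\right) \left(\left(-1\right) 1\right) 30 = \left(-43\right) \left(-3\right) \left(-1\right) 30 = 129 \left(-1\right) 30 = \left(-129\right) 30 = -3870$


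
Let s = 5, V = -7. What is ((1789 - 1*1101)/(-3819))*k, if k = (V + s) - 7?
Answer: 2064/1273 ≈ 1.6214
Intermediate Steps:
k = -9 (k = (-7 + 5) - 7 = -2 - 7 = -9)
((1789 - 1*1101)/(-3819))*k = ((1789 - 1*1101)/(-3819))*(-9) = ((1789 - 1101)*(-1/3819))*(-9) = (688*(-1/3819))*(-9) = -688/3819*(-9) = 2064/1273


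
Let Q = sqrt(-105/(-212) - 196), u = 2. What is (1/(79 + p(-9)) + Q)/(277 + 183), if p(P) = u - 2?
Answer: 1/36340 + I*sqrt(2196691)/48760 ≈ 2.7518e-5 + 0.030396*I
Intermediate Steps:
p(P) = 0 (p(P) = 2 - 2 = 0)
Q = I*sqrt(2196691)/106 (Q = sqrt(-105*(-1/212) - 196) = sqrt(105/212 - 196) = sqrt(-41447/212) = I*sqrt(2196691)/106 ≈ 13.982*I)
(1/(79 + p(-9)) + Q)/(277 + 183) = (1/(79 + 0) + I*sqrt(2196691)/106)/(277 + 183) = (1/79 + I*sqrt(2196691)/106)/460 = 1/36340 + I*sqrt(2196691)/48760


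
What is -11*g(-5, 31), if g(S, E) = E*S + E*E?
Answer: -8866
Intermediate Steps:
g(S, E) = E**2 + E*S (g(S, E) = E*S + E**2 = E**2 + E*S)
-11*g(-5, 31) = -341*(31 - 5) = -341*26 = -11*806 = -8866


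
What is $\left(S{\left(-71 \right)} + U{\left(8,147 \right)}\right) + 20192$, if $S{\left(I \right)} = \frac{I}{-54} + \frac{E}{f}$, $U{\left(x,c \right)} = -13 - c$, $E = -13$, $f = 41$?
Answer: $\frac{44353057}{2214} \approx 20033.0$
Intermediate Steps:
$S{\left(I \right)} = - \frac{13}{41} - \frac{I}{54}$ ($S{\left(I \right)} = \frac{I}{-54} - \frac{13}{41} = I \left(- \frac{1}{54}\right) - \frac{13}{41} = - \frac{I}{54} - \frac{13}{41} = - \frac{13}{41} - \frac{I}{54}$)
$\left(S{\left(-71 \right)} + U{\left(8,147 \right)}\right) + 20192 = \left(\left(- \frac{13}{41} - - \frac{71}{54}\right) - 160\right) + 20192 = \left(\left(- \frac{13}{41} + \frac{71}{54}\right) - 160\right) + 20192 = \left(\frac{2209}{2214} - 160\right) + 20192 = - \frac{352031}{2214} + 20192 = \frac{44353057}{2214}$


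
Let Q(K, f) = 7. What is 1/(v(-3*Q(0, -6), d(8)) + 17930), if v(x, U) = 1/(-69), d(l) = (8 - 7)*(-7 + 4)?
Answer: 69/1237169 ≈ 5.5772e-5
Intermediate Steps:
d(l) = -3 (d(l) = 1*(-3) = -3)
v(x, U) = -1/69
1/(v(-3*Q(0, -6), d(8)) + 17930) = 1/(-1/69 + 17930) = 1/(1237169/69) = 69/1237169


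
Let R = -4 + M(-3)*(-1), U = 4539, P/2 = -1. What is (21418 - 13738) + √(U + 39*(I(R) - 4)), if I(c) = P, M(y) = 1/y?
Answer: 7680 + √4305 ≈ 7745.6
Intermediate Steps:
P = -2 (P = 2*(-1) = -2)
R = -11/3 (R = -4 - 1/(-3) = -4 - ⅓*(-1) = -4 + ⅓ = -11/3 ≈ -3.6667)
I(c) = -2
(21418 - 13738) + √(U + 39*(I(R) - 4)) = (21418 - 13738) + √(4539 + 39*(-2 - 4)) = 7680 + √(4539 + 39*(-6)) = 7680 + √(4539 - 234) = 7680 + √4305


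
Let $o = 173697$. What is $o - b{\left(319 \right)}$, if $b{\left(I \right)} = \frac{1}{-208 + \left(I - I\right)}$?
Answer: $\frac{36128977}{208} \approx 1.737 \cdot 10^{5}$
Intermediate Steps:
$b{\left(I \right)} = - \frac{1}{208}$ ($b{\left(I \right)} = \frac{1}{-208 + 0} = \frac{1}{-208} = - \frac{1}{208}$)
$o - b{\left(319 \right)} = 173697 - - \frac{1}{208} = 173697 + \frac{1}{208} = \frac{36128977}{208}$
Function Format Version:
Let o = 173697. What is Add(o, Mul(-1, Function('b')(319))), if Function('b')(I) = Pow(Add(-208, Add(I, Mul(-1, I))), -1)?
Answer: Rational(36128977, 208) ≈ 1.7370e+5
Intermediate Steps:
Function('b')(I) = Rational(-1, 208) (Function('b')(I) = Pow(Add(-208, 0), -1) = Pow(-208, -1) = Rational(-1, 208))
Add(o, Mul(-1, Function('b')(319))) = Add(173697, Mul(-1, Rational(-1, 208))) = Add(173697, Rational(1, 208)) = Rational(36128977, 208)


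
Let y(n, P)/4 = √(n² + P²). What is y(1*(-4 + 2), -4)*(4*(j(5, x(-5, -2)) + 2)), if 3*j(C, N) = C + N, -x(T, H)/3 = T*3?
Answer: 1792*√5/3 ≈ 1335.7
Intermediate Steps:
x(T, H) = -9*T (x(T, H) = -3*T*3 = -9*T)
j(C, N) = C/3 + N/3 (j(C, N) = (C + N)/3 = C/3 + N/3)
y(n, P) = 4*√(P² + n²) (y(n, P) = 4*√(n² + P²) = 4*√(P² + n²))
y(1*(-4 + 2), -4)*(4*(j(5, x(-5, -2)) + 2)) = (4*√((-4)² + (1*(-4 + 2))²))*(4*(((⅓)*5 + (-9*(-5))/3) + 2)) = (4*√(16 + (1*(-2))²))*(4*((5/3 + (⅓)*45) + 2)) = (4*√(16 + (-2)²))*(4*((5/3 + 15) + 2)) = (4*√(16 + 4))*(4*(50/3 + 2)) = (4*√20)*(4*(56/3)) = (4*(2*√5))*(224/3) = (8*√5)*(224/3) = 1792*√5/3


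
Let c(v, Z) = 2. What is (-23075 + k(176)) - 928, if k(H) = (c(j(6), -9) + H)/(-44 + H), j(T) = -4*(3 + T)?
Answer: -1584109/66 ≈ -24002.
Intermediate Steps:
j(T) = -12 - 4*T
k(H) = (2 + H)/(-44 + H)
(-23075 + k(176)) - 928 = (-23075 + (2 + 176)/(-44 + 176)) - 928 = (-23075 + 178/132) - 928 = (-23075 + (1/132)*178) - 928 = (-23075 + 89/66) - 928 = -1522861/66 - 928 = -1584109/66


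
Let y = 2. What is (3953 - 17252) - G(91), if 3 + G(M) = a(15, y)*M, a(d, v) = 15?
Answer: -14661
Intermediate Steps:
G(M) = -3 + 15*M
(3953 - 17252) - G(91) = (3953 - 17252) - (-3 + 15*91) = -13299 - (-3 + 1365) = -13299 - 1*1362 = -13299 - 1362 = -14661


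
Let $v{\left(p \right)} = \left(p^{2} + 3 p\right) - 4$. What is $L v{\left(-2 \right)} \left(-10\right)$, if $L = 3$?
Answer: $180$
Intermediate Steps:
$v{\left(p \right)} = -4 + p^{2} + 3 p$
$L v{\left(-2 \right)} \left(-10\right) = 3 \left(-4 + \left(-2\right)^{2} + 3 \left(-2\right)\right) \left(-10\right) = 3 \left(-4 + 4 - 6\right) \left(-10\right) = 3 \left(-6\right) \left(-10\right) = \left(-18\right) \left(-10\right) = 180$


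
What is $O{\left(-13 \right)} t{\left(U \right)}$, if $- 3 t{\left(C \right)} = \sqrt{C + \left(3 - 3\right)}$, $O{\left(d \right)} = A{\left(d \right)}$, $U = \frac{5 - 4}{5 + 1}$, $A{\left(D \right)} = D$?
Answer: $\frac{13 \sqrt{6}}{18} \approx 1.7691$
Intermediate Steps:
$U = \frac{1}{6}$ ($U = 1 \cdot \frac{1}{6} = \frac{1}{6} \approx 0.16667$)
$O{\left(d \right)} = d$
$t{\left(C \right)} = - \frac{\sqrt{C}}{3}$ ($t{\left(C \right)} = - \frac{\sqrt{C + \left(3 - 3\right)}}{3} = - \frac{\sqrt{C + 0}}{3} = - \frac{\sqrt{C}}{3}$)
$O{\left(-13 \right)} t{\left(U \right)} = - 13 \left(- \frac{1}{3 \sqrt{6}}\right) = - 13 \left(- \frac{\frac{1}{6} \sqrt{6}}{3}\right) = - 13 \left(- \frac{\sqrt{6}}{18}\right) = \frac{13 \sqrt{6}}{18}$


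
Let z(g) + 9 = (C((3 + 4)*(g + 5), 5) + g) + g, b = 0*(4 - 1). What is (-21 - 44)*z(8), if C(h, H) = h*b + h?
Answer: -6370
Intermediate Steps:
b = 0 (b = 0*3 = 0)
C(h, H) = h (C(h, H) = h*0 + h = 0 + h = h)
z(g) = 26 + 9*g (z(g) = -9 + (((3 + 4)*(g + 5) + g) + g) = -9 + ((7*(5 + g) + g) + g) = -9 + (((35 + 7*g) + g) + g) = -9 + ((35 + 8*g) + g) = -9 + (35 + 9*g) = 26 + 9*g)
(-21 - 44)*z(8) = (-21 - 44)*(26 + 9*8) = -65*(26 + 72) = -65*98 = -6370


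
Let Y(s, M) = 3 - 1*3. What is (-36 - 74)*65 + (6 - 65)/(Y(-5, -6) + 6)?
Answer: -42959/6 ≈ -7159.8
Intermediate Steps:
Y(s, M) = 0 (Y(s, M) = 3 - 3 = 0)
(-36 - 74)*65 + (6 - 65)/(Y(-5, -6) + 6) = (-36 - 74)*65 + (6 - 65)/(0 + 6) = -110*65 - 59/6 = -7150 - 59*⅙ = -7150 - 59/6 = -42959/6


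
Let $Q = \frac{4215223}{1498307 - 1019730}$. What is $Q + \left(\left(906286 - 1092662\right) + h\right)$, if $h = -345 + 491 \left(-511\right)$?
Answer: $- \frac{209431608671}{478577} \approx -4.3761 \cdot 10^{5}$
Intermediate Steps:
$h = -251246$ ($h = -345 - 250901 = -251246$)
$Q = \frac{4215223}{478577}$ ($Q = \frac{4215223}{1498307 - 1019730} = \frac{4215223}{478577} \approx 8.8078$)
$Q + \left(\left(906286 - 1092662\right) + h\right) = \frac{4215223}{478577} + \left(\left(906286 - 1092662\right) - 251246\right) = \frac{4215223}{478577} - 437622 = - \frac{209431608671}{478577}$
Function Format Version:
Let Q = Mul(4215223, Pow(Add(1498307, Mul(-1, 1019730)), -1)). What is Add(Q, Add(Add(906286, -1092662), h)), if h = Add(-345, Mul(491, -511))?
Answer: Rational(-209431608671, 478577) ≈ -4.3761e+5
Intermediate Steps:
h = -251246 (h = Add(-345, -250901) = -251246)
Q = Rational(4215223, 478577) (Q = Mul(4215223, Pow(Add(1498307, -1019730), -1)) = Mul(4215223, Pow(478577, -1)) = Mul(4215223, Rational(1, 478577)) = Rational(4215223, 478577) ≈ 8.8078)
Add(Q, Add(Add(906286, -1092662), h)) = Add(Rational(4215223, 478577), Add(Add(906286, -1092662), -251246)) = Add(Rational(4215223, 478577), Add(-186376, -251246)) = Add(Rational(4215223, 478577), -437622) = Rational(-209431608671, 478577)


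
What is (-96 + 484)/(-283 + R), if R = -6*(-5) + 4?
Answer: -388/249 ≈ -1.5582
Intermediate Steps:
R = 34 (R = 30 + 4 = 34)
(-96 + 484)/(-283 + R) = (-96 + 484)/(-283 + 34) = 388/(-249) = 388*(-1/249) = -388/249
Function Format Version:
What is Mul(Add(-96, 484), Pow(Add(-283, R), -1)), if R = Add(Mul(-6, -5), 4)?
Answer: Rational(-388, 249) ≈ -1.5582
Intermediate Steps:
R = 34 (R = Add(30, 4) = 34)
Mul(Add(-96, 484), Pow(Add(-283, R), -1)) = Mul(Add(-96, 484), Pow(Add(-283, 34), -1)) = Mul(388, Pow(-249, -1)) = Mul(388, Rational(-1, 249)) = Rational(-388, 249)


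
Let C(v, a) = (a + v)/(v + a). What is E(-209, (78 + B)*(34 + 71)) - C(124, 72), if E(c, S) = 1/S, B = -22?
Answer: -5879/5880 ≈ -0.99983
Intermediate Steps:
C(v, a) = 1 (C(v, a) = (a + v)/(a + v) = 1)
E(-209, (78 + B)*(34 + 71)) - C(124, 72) = 1/((78 - 22)*(34 + 71)) - 1*1 = 1/(56*105) - 1 = 1/5880 - 1 = -5879/5880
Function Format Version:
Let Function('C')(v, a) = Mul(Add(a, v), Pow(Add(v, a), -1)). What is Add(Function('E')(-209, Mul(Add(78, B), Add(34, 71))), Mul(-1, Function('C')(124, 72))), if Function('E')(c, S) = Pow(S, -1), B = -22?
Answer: Rational(-5879, 5880) ≈ -0.99983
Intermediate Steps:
Function('C')(v, a) = 1 (Function('C')(v, a) = Mul(Add(a, v), Pow(Add(a, v), -1)) = 1)
Add(Function('E')(-209, Mul(Add(78, B), Add(34, 71))), Mul(-1, Function('C')(124, 72))) = Add(Pow(Mul(Add(78, -22), Add(34, 71)), -1), Mul(-1, 1)) = Add(Pow(Mul(56, 105), -1), -1) = Add(Pow(5880, -1), -1) = Add(Rational(1, 5880), -1) = Rational(-5879, 5880)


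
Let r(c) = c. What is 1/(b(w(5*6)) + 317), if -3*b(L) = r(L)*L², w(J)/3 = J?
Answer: -1/242683 ≈ -4.1206e-6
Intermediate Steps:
w(J) = 3*J
b(L) = -L³/3 (b(L) = -L*L²/3 = -L³/3)
1/(b(w(5*6)) + 317) = 1/(-(3*(5*6))³/3 + 317) = 1/(-(3*30)³/3 + 317) = 1/(-⅓*90³ + 317) = 1/(-⅓*729000 + 317) = 1/(-243000 + 317) = 1/(-242683) = -1/242683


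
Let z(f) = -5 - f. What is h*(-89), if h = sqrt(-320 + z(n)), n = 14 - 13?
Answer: -89*I*sqrt(326) ≈ -1606.9*I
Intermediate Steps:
n = 1
h = I*sqrt(326) (h = sqrt(-320 + (-5 - 1*1)) = sqrt(-320 + (-5 - 1)) = sqrt(-320 - 6) = sqrt(-326) = I*sqrt(326) ≈ 18.055*I)
h*(-89) = (I*sqrt(326))*(-89) = -89*I*sqrt(326)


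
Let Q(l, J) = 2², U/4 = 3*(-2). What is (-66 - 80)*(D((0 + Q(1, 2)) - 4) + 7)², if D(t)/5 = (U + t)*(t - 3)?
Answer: -19664594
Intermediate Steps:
U = -24 (U = 4*(3*(-2)) = 4*(-6) = -24)
Q(l, J) = 4
D(t) = 5*(-24 + t)*(-3 + t) (D(t) = 5*((-24 + t)*(t - 3)) = 5*((-24 + t)*(-3 + t)) = 5*(-24 + t)*(-3 + t))
(-66 - 80)*(D((0 + Q(1, 2)) - 4) + 7)² = (-66 - 80)*((360 - 135*((0 + 4) - 4) + 5*((0 + 4) - 4)²) + 7)² = -146*((360 - 135*(4 - 4) + 5*(4 - 4)²) + 7)² = -146*((360 - 135*0 + 5*0²) + 7)² = -146*((360 + 0 + 5*0) + 7)² = -146*((360 + 0 + 0) + 7)² = -146*(360 + 7)² = -146*367² = -146*134689 = -19664594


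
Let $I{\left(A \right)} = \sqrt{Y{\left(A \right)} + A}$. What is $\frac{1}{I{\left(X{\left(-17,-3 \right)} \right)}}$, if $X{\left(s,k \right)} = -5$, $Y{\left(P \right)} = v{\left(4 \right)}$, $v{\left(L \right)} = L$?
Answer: $- i \approx - 1.0 i$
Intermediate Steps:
$Y{\left(P \right)} = 4$
$I{\left(A \right)} = \sqrt{4 + A}$
$\frac{1}{I{\left(X{\left(-17,-3 \right)} \right)}} = \frac{1}{\sqrt{4 - 5}} = \frac{1}{\sqrt{-1}} = \frac{1}{i} = - i$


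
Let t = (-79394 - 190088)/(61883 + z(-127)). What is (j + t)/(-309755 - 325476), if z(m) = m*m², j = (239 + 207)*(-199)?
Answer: 88154775759/630943190750 ≈ 0.13972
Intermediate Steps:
j = -88754 (j = 446*(-199) = -88754)
z(m) = m³
t = 134741/993250 (t = (-79394 - 190088)/(61883 + (-127)³) = -269482/(61883 - 2048383) = -269482/(-1986500) = -269482*(-1/1986500) = 134741/993250 ≈ 0.13566)
(j + t)/(-309755 - 325476) = (-88754 + 134741/993250)/(-309755 - 325476) = -88154775759/993250/(-635231) = -88154775759/993250*(-1/635231) = 88154775759/630943190750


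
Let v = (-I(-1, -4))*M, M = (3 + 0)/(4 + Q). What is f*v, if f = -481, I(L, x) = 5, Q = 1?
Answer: 1443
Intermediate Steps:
M = ⅗ (M = (3 + 0)/(4 + 1) = 3/5 = 3*(⅕) = ⅗ ≈ 0.60000)
v = -3 (v = -1*5*(⅗) = -5*⅗ = -3)
f*v = -481*(-3) = 1443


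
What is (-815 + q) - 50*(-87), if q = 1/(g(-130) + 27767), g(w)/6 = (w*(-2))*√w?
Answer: 3843868139382/1087374289 - 1560*I*√130/1087374289 ≈ 3535.0 - 1.6358e-5*I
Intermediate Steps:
g(w) = -12*w^(3/2) (g(w) = 6*((w*(-2))*√w) = 6*((-2*w)*√w) = 6*(-2*w^(3/2)) = -12*w^(3/2))
q = 1/(27767 + 1560*I*√130) (q = 1/(-(-1560)*I*√130 + 27767) = 1/(1560*I*√130 + 27767) = 1/(27767 + 1560*I*√130) ≈ 2.5536e-5 - 1.6358e-5*I)
(-815 + q) - 50*(-87) = (-815 + (27767/1087374289 - 1560*I*√130/1087374289)) - 50*(-87) = (-886210017768/1087374289 - 1560*I*√130/1087374289) + 4350 = 3843868139382/1087374289 - 1560*I*√130/1087374289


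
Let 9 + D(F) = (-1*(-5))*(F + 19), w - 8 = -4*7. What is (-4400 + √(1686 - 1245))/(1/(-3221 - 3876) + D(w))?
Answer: 31077763/99359 ≈ 312.78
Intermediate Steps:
w = -20 (w = 8 - 4*7 = 8 - 28 = -20)
D(F) = 86 + 5*F (D(F) = -9 + (-1*(-5))*(F + 19) = -9 + 5*(19 + F) = -9 + (95 + 5*F) = 86 + 5*F)
(-4400 + √(1686 - 1245))/(1/(-3221 - 3876) + D(w)) = (-4400 + √(1686 - 1245))/(1/(-3221 - 3876) + (86 + 5*(-20))) = (-4400 + √441)/(1/(-7097) + (86 - 100)) = (-4400 + 21)/(-1/7097 - 14) = -4379/(-99359/7097) = -4379*(-7097/99359) = 31077763/99359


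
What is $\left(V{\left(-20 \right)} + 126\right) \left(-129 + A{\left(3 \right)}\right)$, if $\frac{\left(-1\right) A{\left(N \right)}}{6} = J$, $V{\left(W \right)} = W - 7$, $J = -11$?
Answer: $-6237$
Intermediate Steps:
$V{\left(W \right)} = -7 + W$
$A{\left(N \right)} = 66$ ($A{\left(N \right)} = \left(-6\right) \left(-11\right) = 66$)
$\left(V{\left(-20 \right)} + 126\right) \left(-129 + A{\left(3 \right)}\right) = \left(\left(-7 - 20\right) + 126\right) \left(-129 + 66\right) = \left(-27 + 126\right) \left(-63\right) = 99 \left(-63\right) = -6237$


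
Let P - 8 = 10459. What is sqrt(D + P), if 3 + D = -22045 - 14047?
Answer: 2*I*sqrt(6407) ≈ 160.09*I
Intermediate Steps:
P = 10467 (P = 8 + 10459 = 10467)
D = -36095 (D = -3 + (-22045 - 14047) = -3 - 36092 = -36095)
sqrt(D + P) = sqrt(-36095 + 10467) = sqrt(-25628) = 2*I*sqrt(6407)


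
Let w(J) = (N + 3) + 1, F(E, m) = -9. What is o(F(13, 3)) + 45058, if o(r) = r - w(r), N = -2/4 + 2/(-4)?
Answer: 45046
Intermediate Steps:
N = -1 (N = -2*1/4 + 2*(-1/4) = -1/2 - 1/2 = -1)
w(J) = 3 (w(J) = (-1 + 3) + 1 = 2 + 1 = 3)
o(r) = -3 + r (o(r) = r - 1*3 = r - 3 = -3 + r)
o(F(13, 3)) + 45058 = (-3 - 9) + 45058 = -12 + 45058 = 45046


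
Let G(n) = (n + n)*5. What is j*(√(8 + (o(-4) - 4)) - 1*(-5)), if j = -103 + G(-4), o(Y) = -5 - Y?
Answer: -715 - 143*√3 ≈ -962.68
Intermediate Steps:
G(n) = 10*n (G(n) = (2*n)*5 = 10*n)
j = -143 (j = -103 + 10*(-4) = -103 - 40 = -143)
j*(√(8 + (o(-4) - 4)) - 1*(-5)) = -143*(√(8 + ((-5 - 1*(-4)) - 4)) - 1*(-5)) = -143*(√(8 + ((-5 + 4) - 4)) + 5) = -143*(√(8 + (-1 - 4)) + 5) = -143*(√(8 - 5) + 5) = -143*(√3 + 5) = -143*(5 + √3) = -715 - 143*√3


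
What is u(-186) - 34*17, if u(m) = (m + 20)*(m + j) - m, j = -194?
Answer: 62688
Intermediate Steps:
u(m) = -m + (-194 + m)*(20 + m) (u(m) = (m + 20)*(m - 194) - m = (20 + m)*(-194 + m) - m = (-194 + m)*(20 + m) - m = -m + (-194 + m)*(20 + m))
u(-186) - 34*17 = (-3880 + (-186)**2 - 175*(-186)) - 34*17 = (-3880 + 34596 + 32550) - 1*578 = 63266 - 578 = 62688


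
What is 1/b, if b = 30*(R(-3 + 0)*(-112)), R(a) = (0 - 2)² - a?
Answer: -1/23520 ≈ -4.2517e-5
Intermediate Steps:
R(a) = 4 - a (R(a) = (-2)² - a = 4 - a)
b = -23520 (b = 30*((4 - (-3 + 0))*(-112)) = 30*((4 - 1*(-3))*(-112)) = 30*((4 + 3)*(-112)) = 30*(7*(-112)) = 30*(-784) = -23520)
1/b = 1/(-23520) = -1/23520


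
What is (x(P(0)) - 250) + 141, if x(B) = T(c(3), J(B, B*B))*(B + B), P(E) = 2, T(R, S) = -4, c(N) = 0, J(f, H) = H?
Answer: -125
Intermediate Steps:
x(B) = -8*B (x(B) = -4*(B + B) = -8*B)
(x(P(0)) - 250) + 141 = (-8*2 - 250) + 141 = (-16 - 250) + 141 = -266 + 141 = -125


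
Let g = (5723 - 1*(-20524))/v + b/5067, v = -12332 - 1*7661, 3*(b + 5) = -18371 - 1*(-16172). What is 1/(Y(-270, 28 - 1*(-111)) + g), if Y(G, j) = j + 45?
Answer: 11256059/2054698369 ≈ 0.0054782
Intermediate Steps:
b = -738 (b = -5 + (-18371 - 1*(-16172))/3 = -5 + (-18371 + 16172)/3 = -5 + (1/3)*(-2199) = -5 - 733 = -738)
v = -19993 (v = -12332 - 7661 = -19993)
Y(G, j) = 45 + j
g = -16416487/11256059 (g = (5723 - 1*(-20524))/(-19993) - 738/5067 = (5723 + 20524)*(-1/19993) - 738*1/5067 = 26247*(-1/19993) - 82/563 = -26247/19993 - 82/563 = -16416487/11256059 ≈ -1.4585)
1/(Y(-270, 28 - 1*(-111)) + g) = 1/((45 + (28 - 1*(-111))) - 16416487/11256059) = 1/((45 + (28 + 111)) - 16416487/11256059) = 1/((45 + 139) - 16416487/11256059) = 1/(184 - 16416487/11256059) = 1/(2054698369/11256059) = 11256059/2054698369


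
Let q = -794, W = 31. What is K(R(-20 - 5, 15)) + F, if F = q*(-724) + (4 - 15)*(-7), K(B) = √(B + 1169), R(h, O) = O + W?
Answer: 574933 + 9*√15 ≈ 5.7497e+5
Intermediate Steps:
R(h, O) = 31 + O (R(h, O) = O + 31 = 31 + O)
K(B) = √(1169 + B)
F = 574933 (F = -794*(-724) + (4 - 15)*(-7) = 574856 - 11*(-7) = 574856 + 77 = 574933)
K(R(-20 - 5, 15)) + F = √(1169 + (31 + 15)) + 574933 = √(1169 + 46) + 574933 = √1215 + 574933 = 9*√15 + 574933 = 574933 + 9*√15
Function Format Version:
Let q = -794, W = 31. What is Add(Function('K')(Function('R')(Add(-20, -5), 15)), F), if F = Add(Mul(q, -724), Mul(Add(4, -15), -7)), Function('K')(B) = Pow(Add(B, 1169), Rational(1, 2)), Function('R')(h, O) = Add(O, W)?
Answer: Add(574933, Mul(9, Pow(15, Rational(1, 2)))) ≈ 5.7497e+5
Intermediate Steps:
Function('R')(h, O) = Add(31, O) (Function('R')(h, O) = Add(O, 31) = Add(31, O))
Function('K')(B) = Pow(Add(1169, B), Rational(1, 2))
F = 574933 (F = Add(Mul(-794, -724), Mul(Add(4, -15), -7)) = Add(574856, Mul(-11, -7)) = Add(574856, 77) = 574933)
Add(Function('K')(Function('R')(Add(-20, -5), 15)), F) = Add(Pow(Add(1169, Add(31, 15)), Rational(1, 2)), 574933) = Add(Pow(Add(1169, 46), Rational(1, 2)), 574933) = Add(Pow(1215, Rational(1, 2)), 574933) = Add(Mul(9, Pow(15, Rational(1, 2))), 574933) = Add(574933, Mul(9, Pow(15, Rational(1, 2))))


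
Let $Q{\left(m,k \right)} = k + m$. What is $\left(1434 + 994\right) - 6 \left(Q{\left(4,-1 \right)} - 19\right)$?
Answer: $2524$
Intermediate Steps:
$\left(1434 + 994\right) - 6 \left(Q{\left(4,-1 \right)} - 19\right) = \left(1434 + 994\right) - 6 \left(\left(-1 + 4\right) - 19\right) = 2428 - 6 \left(3 - 19\right) = 2428 - -96 = 2428 + 96 = 2524$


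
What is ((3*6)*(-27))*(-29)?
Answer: 14094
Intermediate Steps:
((3*6)*(-27))*(-29) = (18*(-27))*(-29) = -486*(-29) = 14094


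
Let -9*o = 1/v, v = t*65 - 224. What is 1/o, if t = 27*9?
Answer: -140139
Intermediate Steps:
t = 243
v = 15571 (v = 243*65 - 224 = 15795 - 224 = 15571)
o = -1/140139 (o = -⅑/15571 = -⅑*1/15571 = -1/140139 ≈ -7.1358e-6)
1/o = 1/(-1/140139) = -140139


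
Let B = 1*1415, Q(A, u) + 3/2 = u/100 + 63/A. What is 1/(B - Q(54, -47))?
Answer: 300/424741 ≈ 0.00070631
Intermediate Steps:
Q(A, u) = -3/2 + 63/A + u/100 (Q(A, u) = -3/2 + (u/100 + 63/A) = -3/2 + (63/A + u/100) = -3/2 + 63/A + u/100)
B = 1415
1/(B - Q(54, -47)) = 1/(1415 - (6300 + 54*(-150 - 47))/(100*54)) = 1/(1415 - (6300 + 54*(-197))/(100*54)) = 1/(1415 - (6300 - 10638)/(100*54)) = 1/(1415 - (-4338)/(100*54)) = 1/(1415 - 1*(-241/300)) = 1/(1415 + 241/300) = 1/(424741/300) = 300/424741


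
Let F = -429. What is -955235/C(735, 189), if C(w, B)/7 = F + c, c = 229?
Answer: 191047/280 ≈ 682.31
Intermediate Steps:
C(w, B) = -1400 (C(w, B) = 7*(-429 + 229) = 7*(-200) = -1400)
-955235/C(735, 189) = -955235/(-1400) = -955235*(-1/1400) = 191047/280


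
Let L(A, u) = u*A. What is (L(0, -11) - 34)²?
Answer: 1156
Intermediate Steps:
L(A, u) = A*u
(L(0, -11) - 34)² = (0*(-11) - 34)² = (0 - 34)² = (-34)² = 1156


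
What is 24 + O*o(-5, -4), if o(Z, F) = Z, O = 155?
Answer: -751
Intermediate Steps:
24 + O*o(-5, -4) = 24 + 155*(-5) = 24 - 775 = -751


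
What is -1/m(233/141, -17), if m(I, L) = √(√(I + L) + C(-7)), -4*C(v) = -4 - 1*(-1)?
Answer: -2*√141/√(423 + 8*I*√76281) ≈ -0.38591 + 0.31903*I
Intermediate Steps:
C(v) = ¾ (C(v) = -(-4 - 1*(-1))/4 = -(-4 + 1)/4 = -¼*(-3) = ¾)
m(I, L) = √(¾ + √(I + L)) (m(I, L) = √(√(I + L) + ¾) = √(¾ + √(I + L)))
-1/m(233/141, -17) = -1/(√(3 + 4*√(233/141 - 17))/2) = -1/(√(3 + 4*√(-2164/141))/2) = -1/(√(3 + 4*(2*I*√76281/141))/2) = -1/(√(3 + 8*I*√76281/141)/2) = -2/√(3 + 8*I*√76281/141)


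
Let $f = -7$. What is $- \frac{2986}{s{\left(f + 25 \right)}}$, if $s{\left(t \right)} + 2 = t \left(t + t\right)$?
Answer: $- \frac{1493}{323} \approx -4.6223$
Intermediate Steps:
$s{\left(t \right)} = -2 + 2 t^{2}$ ($s{\left(t \right)} = -2 + t \left(t + t\right) = -2 + t 2 t = -2 + 2 t^{2}$)
$- \frac{2986}{s{\left(f + 25 \right)}} = - \frac{2986}{-2 + 2 \left(-7 + 25\right)^{2}} = - \frac{2986}{-2 + 2 \cdot 18^{2}} = - \frac{2986}{-2 + 2 \cdot 324} = - \frac{2986}{-2 + 648} = - \frac{2986}{646} = \left(-2986\right) \frac{1}{646} = - \frac{1493}{323}$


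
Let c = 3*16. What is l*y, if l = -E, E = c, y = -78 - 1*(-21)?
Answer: 2736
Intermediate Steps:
y = -57 (y = -78 + 21 = -57)
c = 48
E = 48
l = -48 (l = -1*48 = -48)
l*y = -48*(-57) = 2736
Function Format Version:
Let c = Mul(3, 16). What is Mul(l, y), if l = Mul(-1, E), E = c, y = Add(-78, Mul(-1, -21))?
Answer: 2736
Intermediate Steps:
y = -57 (y = Add(-78, 21) = -57)
c = 48
E = 48
l = -48 (l = Mul(-1, 48) = -48)
Mul(l, y) = Mul(-48, -57) = 2736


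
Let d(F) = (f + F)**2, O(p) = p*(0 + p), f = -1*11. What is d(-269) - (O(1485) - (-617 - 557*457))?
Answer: -2381991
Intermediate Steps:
f = -11
O(p) = p**2 (O(p) = p*p = p**2)
d(F) = (-11 + F)**2
d(-269) - (O(1485) - (-617 - 557*457)) = (-11 - 269)**2 - (1485**2 - (-617 - 557*457)) = (-280)**2 - (2205225 - (-617 - 254549)) = 78400 - (2205225 - 1*(-255166)) = 78400 - (2205225 + 255166) = 78400 - 1*2460391 = 78400 - 2460391 = -2381991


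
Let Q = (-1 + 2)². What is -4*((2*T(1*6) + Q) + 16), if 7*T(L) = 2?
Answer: -492/7 ≈ -70.286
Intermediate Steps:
Q = 1 (Q = 1² = 1)
T(L) = 2/7 (T(L) = (⅐)*2 = 2/7)
-4*((2*T(1*6) + Q) + 16) = -4*((2*(2/7) + 1) + 16) = -4*((4/7 + 1) + 16) = -4*(11/7 + 16) = -4*123/7 = -492/7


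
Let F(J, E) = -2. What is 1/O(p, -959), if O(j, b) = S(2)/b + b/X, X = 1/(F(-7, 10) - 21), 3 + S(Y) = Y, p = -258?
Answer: 959/21152664 ≈ 4.5337e-5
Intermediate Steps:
S(Y) = -3 + Y
X = -1/23 (X = 1/(-2 - 21) = 1/(-23) = -1/23 ≈ -0.043478)
O(j, b) = -1/b - 23*b (O(j, b) = (-3 + 2)/b + b/(-1/23) = -1/b + b*(-23) = -1/b - 23*b)
1/O(p, -959) = 1/(-1/(-959) - 23*(-959)) = 1/(-1*(-1/959) + 22057) = 1/(1/959 + 22057) = 1/(21152664/959) = 959/21152664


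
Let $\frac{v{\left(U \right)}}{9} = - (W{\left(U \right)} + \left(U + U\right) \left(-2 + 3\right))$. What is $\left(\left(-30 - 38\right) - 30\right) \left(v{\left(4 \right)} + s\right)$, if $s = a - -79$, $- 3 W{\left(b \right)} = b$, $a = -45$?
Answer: $2548$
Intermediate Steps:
$W{\left(b \right)} = - \frac{b}{3}$
$v{\left(U \right)} = - 15 U$ ($v{\left(U \right)} = 9 \left(- (- \frac{U}{3} + \left(U + U\right) \left(-2 + 3\right))\right) = 9 \left(- (- \frac{U}{3} + 2 U 1)\right) = 9 \left(- (- \frac{U}{3} + 2 U)\right) = 9 \left(- \frac{5 U}{3}\right) = - 15 U$)
$s = 34$ ($s = -45 - -79 = -45 + 79 = 34$)
$\left(\left(-30 - 38\right) - 30\right) \left(v{\left(4 \right)} + s\right) = \left(\left(-30 - 38\right) - 30\right) \left(\left(-15\right) 4 + 34\right) = \left(-68 - 30\right) \left(-60 + 34\right) = \left(-98\right) \left(-26\right) = 2548$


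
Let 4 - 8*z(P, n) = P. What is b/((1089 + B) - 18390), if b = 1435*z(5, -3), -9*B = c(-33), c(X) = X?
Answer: 4305/415136 ≈ 0.010370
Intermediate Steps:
z(P, n) = ½ - P/8
B = 11/3 (B = -⅑*(-33) = 11/3 ≈ 3.6667)
b = -1435/8 (b = 1435*(½ - ⅛*5) = 1435*(½ - 5/8) = 1435*(-⅛) = -1435/8 ≈ -179.38)
b/((1089 + B) - 18390) = -1435/(8*((1089 + 11/3) - 18390)) = -1435/(8*(3278/3 - 18390)) = -1435/(8*(-51892/3)) = -1435/8*(-3/51892) = 4305/415136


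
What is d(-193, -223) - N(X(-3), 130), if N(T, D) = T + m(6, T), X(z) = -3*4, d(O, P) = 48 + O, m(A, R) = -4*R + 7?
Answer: -188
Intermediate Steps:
m(A, R) = 7 - 4*R
X(z) = -12
N(T, D) = 7 - 3*T (N(T, D) = T + (7 - 4*T) = 7 - 3*T)
d(-193, -223) - N(X(-3), 130) = (48 - 193) - (7 - 3*(-12)) = -145 - (7 + 36) = -145 - 1*43 = -145 - 43 = -188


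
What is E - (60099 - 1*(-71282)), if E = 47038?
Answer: -84343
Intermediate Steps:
E - (60099 - 1*(-71282)) = 47038 - (60099 - 1*(-71282)) = 47038 - (60099 + 71282) = 47038 - 1*131381 = 47038 - 131381 = -84343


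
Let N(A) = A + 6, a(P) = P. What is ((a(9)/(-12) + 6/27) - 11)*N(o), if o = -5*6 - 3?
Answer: 1245/4 ≈ 311.25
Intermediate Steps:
o = -33 (o = -30 - 3 = -33)
N(A) = 6 + A
((a(9)/(-12) + 6/27) - 11)*N(o) = ((9/(-12) + 6/27) - 11)*(6 - 33) = ((9*(-1/12) + 6*(1/27)) - 11)*(-27) = ((-¾ + 2/9) - 11)*(-27) = (-19/36 - 11)*(-27) = -415/36*(-27) = 1245/4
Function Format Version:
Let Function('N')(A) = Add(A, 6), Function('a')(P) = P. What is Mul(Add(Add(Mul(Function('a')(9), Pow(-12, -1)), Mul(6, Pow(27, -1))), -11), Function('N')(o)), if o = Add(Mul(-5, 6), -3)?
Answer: Rational(1245, 4) ≈ 311.25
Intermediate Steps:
o = -33 (o = Add(-30, -3) = -33)
Function('N')(A) = Add(6, A)
Mul(Add(Add(Mul(Function('a')(9), Pow(-12, -1)), Mul(6, Pow(27, -1))), -11), Function('N')(o)) = Mul(Add(Add(Mul(9, Pow(-12, -1)), Mul(6, Pow(27, -1))), -11), Add(6, -33)) = Mul(Add(Add(Mul(9, Rational(-1, 12)), Mul(6, Rational(1, 27))), -11), -27) = Mul(Add(Add(Rational(-3, 4), Rational(2, 9)), -11), -27) = Mul(Add(Rational(-19, 36), -11), -27) = Mul(Rational(-415, 36), -27) = Rational(1245, 4)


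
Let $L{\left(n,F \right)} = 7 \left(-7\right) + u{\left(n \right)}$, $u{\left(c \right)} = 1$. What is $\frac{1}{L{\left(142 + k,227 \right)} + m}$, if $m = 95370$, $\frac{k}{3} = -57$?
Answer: $\frac{1}{95322} \approx 1.0491 \cdot 10^{-5}$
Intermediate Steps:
$k = -171$ ($k = 3 \left(-57\right) = -171$)
$L{\left(n,F \right)} = -48$ ($L{\left(n,F \right)} = 7 \left(-7\right) + 1 = -49 + 1 = -48$)
$\frac{1}{L{\left(142 + k,227 \right)} + m} = \frac{1}{-48 + 95370} = \frac{1}{95322}$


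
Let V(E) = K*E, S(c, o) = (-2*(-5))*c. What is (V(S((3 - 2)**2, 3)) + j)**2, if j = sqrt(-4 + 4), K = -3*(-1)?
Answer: 900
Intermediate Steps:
S(c, o) = 10*c
K = 3
V(E) = 3*E
j = 0 (j = sqrt(0) = 0)
(V(S((3 - 2)**2, 3)) + j)**2 = (3*(10*(3 - 2)**2) + 0)**2 = (3*(10*1**2) + 0)**2 = (3*(10*1) + 0)**2 = (3*10 + 0)**2 = (30 + 0)**2 = 30**2 = 900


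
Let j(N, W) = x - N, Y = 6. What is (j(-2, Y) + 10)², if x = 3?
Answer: 225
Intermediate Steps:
j(N, W) = 3 - N
(j(-2, Y) + 10)² = ((3 - 1*(-2)) + 10)² = ((3 + 2) + 10)² = (5 + 10)² = 15² = 225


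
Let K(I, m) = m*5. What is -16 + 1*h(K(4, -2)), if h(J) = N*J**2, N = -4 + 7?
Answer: 284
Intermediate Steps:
N = 3
K(I, m) = 5*m
h(J) = 3*J**2
-16 + 1*h(K(4, -2)) = -16 + 1*(3*(5*(-2))**2) = -16 + 1*(3*(-10)**2) = -16 + 1*(3*100) = -16 + 1*300 = -16 + 300 = 284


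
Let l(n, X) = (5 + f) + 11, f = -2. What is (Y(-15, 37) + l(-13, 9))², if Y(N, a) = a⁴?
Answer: 3512531930625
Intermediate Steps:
l(n, X) = 14 (l(n, X) = (5 - 2) + 11 = 3 + 11 = 14)
(Y(-15, 37) + l(-13, 9))² = (37⁴ + 14)² = (1874161 + 14)² = 1874175² = 3512531930625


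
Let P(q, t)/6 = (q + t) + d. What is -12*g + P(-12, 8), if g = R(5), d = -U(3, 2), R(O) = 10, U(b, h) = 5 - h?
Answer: -162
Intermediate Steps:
d = -3 (d = -(5 - 1*2) = -(5 - 2) = -1*3 = -3)
P(q, t) = -18 + 6*q + 6*t (P(q, t) = 6*((q + t) - 3) = 6*(-3 + q + t) = -18 + 6*q + 6*t)
g = 10
-12*g + P(-12, 8) = -12*10 + (-18 + 6*(-12) + 6*8) = -120 + (-18 - 72 + 48) = -120 - 42 = -162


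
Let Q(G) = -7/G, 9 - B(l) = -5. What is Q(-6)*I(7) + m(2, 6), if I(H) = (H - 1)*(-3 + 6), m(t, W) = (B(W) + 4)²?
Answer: 345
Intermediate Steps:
B(l) = 14 (B(l) = 9 - 1*(-5) = 9 + 5 = 14)
m(t, W) = 324 (m(t, W) = (14 + 4)² = 18² = 324)
I(H) = -3 + 3*H (I(H) = (-1 + H)*3 = -3 + 3*H)
Q(-6)*I(7) + m(2, 6) = (-7/(-6))*(-3 + 3*7) + 324 = (-7*(-⅙))*(-3 + 21) + 324 = (7/6)*18 + 324 = 21 + 324 = 345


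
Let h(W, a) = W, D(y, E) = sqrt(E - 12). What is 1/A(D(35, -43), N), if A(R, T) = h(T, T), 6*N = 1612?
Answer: 3/806 ≈ 0.0037221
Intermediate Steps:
D(y, E) = sqrt(-12 + E)
N = 806/3 (N = (1/6)*1612 = 806/3 ≈ 268.67)
A(R, T) = T
1/A(D(35, -43), N) = 1/(806/3) = 3/806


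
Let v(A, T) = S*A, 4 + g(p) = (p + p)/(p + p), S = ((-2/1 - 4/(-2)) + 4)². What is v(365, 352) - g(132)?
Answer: 5843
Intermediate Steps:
S = 16 (S = ((-2*1 - 4*(-½)) + 4)² = ((-2 + 2) + 4)² = (0 + 4)² = 4² = 16)
g(p) = -3 (g(p) = -4 + (p + p)/(p + p) = -4 + (2*p)/((2*p)) = -4 + (2*p)*(1/(2*p)) = -4 + 1 = -3)
v(A, T) = 16*A
v(365, 352) - g(132) = 16*365 - 1*(-3) = 5840 + 3 = 5843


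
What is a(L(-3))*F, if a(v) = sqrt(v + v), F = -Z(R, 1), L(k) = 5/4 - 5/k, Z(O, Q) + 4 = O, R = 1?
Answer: sqrt(210)/2 ≈ 7.2457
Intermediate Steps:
Z(O, Q) = -4 + O
L(k) = 5/4 - 5/k (L(k) = 5*(1/4) - 5/k = 5/4 - 5/k)
F = 3 (F = -(-4 + 1) = -1*(-3) = 3)
a(v) = sqrt(2)*sqrt(v) (a(v) = sqrt(2*v) = sqrt(2)*sqrt(v))
a(L(-3))*F = (sqrt(2)*sqrt(5/4 - 5/(-3)))*3 = (sqrt(2)*sqrt(5/4 - 5*(-1/3)))*3 = (sqrt(2)*sqrt(5/4 + 5/3))*3 = (sqrt(2)*sqrt(35/12))*3 = (sqrt(2)*(sqrt(105)/6))*3 = (sqrt(210)/6)*3 = sqrt(210)/2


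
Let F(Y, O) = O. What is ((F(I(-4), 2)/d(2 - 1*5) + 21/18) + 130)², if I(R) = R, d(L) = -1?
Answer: 600625/36 ≈ 16684.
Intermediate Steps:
((F(I(-4), 2)/d(2 - 1*5) + 21/18) + 130)² = ((2/(-1) + 21/18) + 130)² = ((2*(-1) + 21*(1/18)) + 130)² = ((-2 + 7/6) + 130)² = (-⅚ + 130)² = (775/6)² = 600625/36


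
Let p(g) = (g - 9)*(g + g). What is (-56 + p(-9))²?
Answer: 71824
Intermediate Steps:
p(g) = 2*g*(-9 + g) (p(g) = (-9 + g)*(2*g) = 2*g*(-9 + g))
(-56 + p(-9))² = (-56 + 2*(-9)*(-9 - 9))² = (-56 + 2*(-9)*(-18))² = (-56 + 324)² = 268² = 71824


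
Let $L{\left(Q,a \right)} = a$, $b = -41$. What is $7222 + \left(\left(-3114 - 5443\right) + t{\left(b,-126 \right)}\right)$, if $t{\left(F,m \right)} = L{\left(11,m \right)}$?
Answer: $-1461$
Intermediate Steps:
$t{\left(F,m \right)} = m$
$7222 + \left(\left(-3114 - 5443\right) + t{\left(b,-126 \right)}\right) = 7222 - 8683 = -1461$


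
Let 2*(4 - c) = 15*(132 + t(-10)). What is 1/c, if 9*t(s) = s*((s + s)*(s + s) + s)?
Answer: 1/2264 ≈ 0.00044170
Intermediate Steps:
t(s) = s*(s + 4*s²)/9 (t(s) = (s*((s + s)*(s + s) + s))/9 = (s*((2*s)*(2*s) + s))/9 = (s*(4*s² + s))/9 = (s*(s + 4*s²))/9 = s*(s + 4*s²)/9)
c = 2264 (c = 4 - 15*(132 + (⅑)*(-10)²*(1 + 4*(-10)))/2 = 4 - 15*(132 + (⅑)*100*(1 - 40))/2 = 4 - 15*(132 + (⅑)*100*(-39))/2 = 4 - 15*(132 - 1300/3)/2 = 4 - 15*(-904)/(2*3) = 4 - ½*(-4520) = 4 + 2260 = 2264)
1/c = 1/2264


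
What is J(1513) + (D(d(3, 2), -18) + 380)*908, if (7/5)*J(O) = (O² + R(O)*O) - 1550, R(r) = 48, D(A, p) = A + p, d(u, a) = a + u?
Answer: 14133867/7 ≈ 2.0191e+6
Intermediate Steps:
J(O) = -7750/7 + 5*O²/7 + 240*O/7 (J(O) = 5*((O² + 48*O) - 1550)/7 = 5*(-1550 + O² + 48*O)/7 = -7750/7 + 5*O²/7 + 240*O/7)
J(1513) + (D(d(3, 2), -18) + 380)*908 = (-7750/7 + (5/7)*1513² + (240/7)*1513) + (((2 + 3) - 18) + 380)*908 = (-7750/7 + (5/7)*2289169 + 363120/7) + ((5 - 18) + 380)*908 = (-7750/7 + 11445845/7 + 363120/7) + (-13 + 380)*908 = 11801215/7 + 367*908 = 11801215/7 + 333236 = 14133867/7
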